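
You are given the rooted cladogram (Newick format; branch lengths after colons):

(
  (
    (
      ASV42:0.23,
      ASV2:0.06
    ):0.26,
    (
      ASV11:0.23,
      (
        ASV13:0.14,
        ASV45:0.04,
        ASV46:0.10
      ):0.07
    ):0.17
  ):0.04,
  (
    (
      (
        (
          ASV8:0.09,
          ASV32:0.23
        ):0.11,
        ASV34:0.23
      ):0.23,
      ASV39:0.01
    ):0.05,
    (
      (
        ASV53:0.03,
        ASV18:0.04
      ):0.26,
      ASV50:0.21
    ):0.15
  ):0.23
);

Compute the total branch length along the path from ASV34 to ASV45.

1.06

The path runs ASV34 → … → MRCA → … → ASV45; the MRCA is the root of the tree.
Branch lengths along that path: 0.23 + 0.23 + 0.05 + 0.23 + 0.04 + 0.17 + 0.07 + 0.04 = 1.06.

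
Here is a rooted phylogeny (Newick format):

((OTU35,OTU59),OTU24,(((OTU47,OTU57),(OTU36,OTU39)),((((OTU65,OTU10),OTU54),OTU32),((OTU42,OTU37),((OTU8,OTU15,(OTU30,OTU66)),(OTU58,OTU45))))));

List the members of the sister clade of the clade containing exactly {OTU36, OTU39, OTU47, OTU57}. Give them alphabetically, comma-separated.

OTU10, OTU15, OTU30, OTU32, OTU37, OTU42, OTU45, OTU54, OTU58, OTU65, OTU66, OTU8

The clade containing exactly {OTU36, OTU39, OTU47, OTU57} attaches to the tree at the node subtending (((OTU47,OTU57),(OTU36,OTU39)),((((OTU65,OTU10),OTU54),OTU32),((OTU42,OTU37),((OTU8,OTU15,(OTU30,OTU66)),(OTU58,OTU45))))).
The other lineage descending from that same node — the sister group — is ((((OTU65,OTU10),OTU54),OTU32),((OTU42,OTU37),((OTU8,OTU15,(OTU30,OTU66)),(OTU58,OTU45)))); its 12 tips in alphabetical order are the answer.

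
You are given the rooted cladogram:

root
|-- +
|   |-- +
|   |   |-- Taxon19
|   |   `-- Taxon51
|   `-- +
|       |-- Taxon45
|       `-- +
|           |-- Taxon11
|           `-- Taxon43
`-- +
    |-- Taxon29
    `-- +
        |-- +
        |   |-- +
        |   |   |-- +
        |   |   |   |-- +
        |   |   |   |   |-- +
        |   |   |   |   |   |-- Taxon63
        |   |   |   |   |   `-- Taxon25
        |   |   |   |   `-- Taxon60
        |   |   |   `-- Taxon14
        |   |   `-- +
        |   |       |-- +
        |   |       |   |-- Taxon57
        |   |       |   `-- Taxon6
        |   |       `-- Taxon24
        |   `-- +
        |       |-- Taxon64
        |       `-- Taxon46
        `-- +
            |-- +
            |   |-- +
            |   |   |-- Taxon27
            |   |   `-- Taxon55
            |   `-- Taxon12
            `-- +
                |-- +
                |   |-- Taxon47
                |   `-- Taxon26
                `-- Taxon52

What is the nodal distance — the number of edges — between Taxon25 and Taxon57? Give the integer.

The MRCA of Taxon25 and Taxon57 is the node subtending ((((Taxon63,Taxon25),Taxon60),Taxon14),((Taxon57,Taxon6),Taxon24)).
From Taxon25 up to that node: 4 branches. From Taxon57 up to the same node: 3 branches. Total: 4 + 3 = 7.

7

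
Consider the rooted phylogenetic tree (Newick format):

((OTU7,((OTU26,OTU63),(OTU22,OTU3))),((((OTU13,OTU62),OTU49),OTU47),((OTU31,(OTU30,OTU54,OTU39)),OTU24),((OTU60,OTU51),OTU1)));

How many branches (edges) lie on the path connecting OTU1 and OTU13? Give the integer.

The MRCA of OTU1 and OTU13 is the node subtending ((((OTU13,OTU62),OTU49),OTU47),((OTU31,(OTU30,OTU54,OTU39)),OTU24),((OTU60,OTU51),OTU1)).
From OTU1 up to that node: 2 branches. From OTU13 up to the same node: 4 branches. Total: 2 + 4 = 6.

6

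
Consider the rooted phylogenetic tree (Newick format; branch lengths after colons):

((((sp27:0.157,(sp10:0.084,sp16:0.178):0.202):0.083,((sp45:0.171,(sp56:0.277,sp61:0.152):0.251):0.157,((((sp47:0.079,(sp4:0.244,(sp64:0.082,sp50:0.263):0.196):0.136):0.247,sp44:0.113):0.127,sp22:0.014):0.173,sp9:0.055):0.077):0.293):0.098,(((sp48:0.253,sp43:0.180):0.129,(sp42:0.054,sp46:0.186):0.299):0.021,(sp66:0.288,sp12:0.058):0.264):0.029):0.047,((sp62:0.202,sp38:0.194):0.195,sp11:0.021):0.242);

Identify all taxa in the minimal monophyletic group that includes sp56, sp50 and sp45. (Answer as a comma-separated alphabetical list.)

Tracing sp56: it sits inside (sp56,sp61).
Tracing sp50: it sits inside (sp64,sp50).
Tracing sp45: it sits inside (sp45,(sp56,sp61)).
The smallest clade enclosing all 3 is ((sp45,(sp56,sp61)),((((sp47,(sp4,(sp64,sp50))),sp44),sp22),sp9)); the answer is its 10 terminal taxa in alphabetical order.

sp22, sp4, sp44, sp45, sp47, sp50, sp56, sp61, sp64, sp9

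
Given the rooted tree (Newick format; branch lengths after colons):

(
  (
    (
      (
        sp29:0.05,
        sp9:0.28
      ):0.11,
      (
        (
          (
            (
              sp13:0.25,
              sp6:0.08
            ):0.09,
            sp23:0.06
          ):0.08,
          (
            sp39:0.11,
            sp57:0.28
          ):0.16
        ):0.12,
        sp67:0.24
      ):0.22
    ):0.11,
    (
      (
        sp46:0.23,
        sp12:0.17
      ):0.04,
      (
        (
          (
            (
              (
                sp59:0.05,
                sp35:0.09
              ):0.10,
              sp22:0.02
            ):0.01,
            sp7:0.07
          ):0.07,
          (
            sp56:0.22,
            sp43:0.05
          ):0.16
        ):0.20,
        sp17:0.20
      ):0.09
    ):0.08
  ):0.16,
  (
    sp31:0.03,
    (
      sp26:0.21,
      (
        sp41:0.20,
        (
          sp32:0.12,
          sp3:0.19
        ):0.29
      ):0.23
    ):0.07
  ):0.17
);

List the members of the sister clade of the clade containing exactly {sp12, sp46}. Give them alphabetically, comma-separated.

sp17, sp22, sp35, sp43, sp56, sp59, sp7

The clade containing exactly {sp12, sp46} attaches to the tree at the node subtending ((sp46,sp12),(((((sp59,sp35),sp22),sp7),(sp56,sp43)),sp17)).
The other lineage descending from that same node — the sister group — is (((((sp59,sp35),sp22),sp7),(sp56,sp43)),sp17); its 7 tips in alphabetical order are the answer.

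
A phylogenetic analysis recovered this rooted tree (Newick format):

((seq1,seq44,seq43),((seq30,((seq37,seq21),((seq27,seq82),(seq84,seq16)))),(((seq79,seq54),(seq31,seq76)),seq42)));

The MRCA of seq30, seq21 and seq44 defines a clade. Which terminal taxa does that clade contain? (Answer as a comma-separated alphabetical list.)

seq1, seq16, seq21, seq27, seq30, seq31, seq37, seq42, seq43, seq44, seq54, seq76, seq79, seq82, seq84

Tracing seq30: it sits inside (seq30,((seq37,seq21),((seq27,seq82),(seq84,seq16)))).
Tracing seq21: it sits inside (seq37,seq21).
Tracing seq44: it sits inside (seq1,seq44,seq43).
The smallest clade enclosing all 3 is the whole tree (their MRCA is the root), so the answer is all 15 tips in alphabetical order.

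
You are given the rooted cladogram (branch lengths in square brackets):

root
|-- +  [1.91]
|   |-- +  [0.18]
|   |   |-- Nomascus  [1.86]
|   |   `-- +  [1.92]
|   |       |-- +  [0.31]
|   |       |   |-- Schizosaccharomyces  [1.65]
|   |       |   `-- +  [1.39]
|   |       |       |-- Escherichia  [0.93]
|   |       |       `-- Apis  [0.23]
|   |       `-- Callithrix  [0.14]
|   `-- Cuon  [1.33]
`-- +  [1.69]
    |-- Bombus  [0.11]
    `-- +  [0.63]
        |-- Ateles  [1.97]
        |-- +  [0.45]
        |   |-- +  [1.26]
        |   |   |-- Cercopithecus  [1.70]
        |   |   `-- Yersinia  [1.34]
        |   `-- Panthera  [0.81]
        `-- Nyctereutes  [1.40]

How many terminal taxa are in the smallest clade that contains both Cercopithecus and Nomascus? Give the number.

12

The MRCA of Cercopithecus and Nomascus is the root, so the clade is the entire tree.
That clade contains 12 terminal taxa: Apis, Ateles, Bombus, Callithrix, Cercopithecus, Cuon, Escherichia, Nomascus, Nyctereutes, Panthera, Schizosaccharomyces, Yersinia.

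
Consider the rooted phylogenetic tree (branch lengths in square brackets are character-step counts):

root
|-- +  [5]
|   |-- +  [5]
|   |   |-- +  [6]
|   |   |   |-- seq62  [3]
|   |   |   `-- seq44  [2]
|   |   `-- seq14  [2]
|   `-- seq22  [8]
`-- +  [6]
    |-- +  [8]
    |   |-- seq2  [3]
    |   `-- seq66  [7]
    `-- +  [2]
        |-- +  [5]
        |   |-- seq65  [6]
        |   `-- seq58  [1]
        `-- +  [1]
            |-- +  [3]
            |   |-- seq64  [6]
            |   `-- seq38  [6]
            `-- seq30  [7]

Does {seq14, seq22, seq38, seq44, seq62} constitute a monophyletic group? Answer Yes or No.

No

The MRCA of the listed taxa is the root, so the smallest clade containing them is the whole tree.
That clade also contains seq2, seq30, seq58, seq64, seq65, seq66, which are not in the proposed group, so the group is not monophyletic.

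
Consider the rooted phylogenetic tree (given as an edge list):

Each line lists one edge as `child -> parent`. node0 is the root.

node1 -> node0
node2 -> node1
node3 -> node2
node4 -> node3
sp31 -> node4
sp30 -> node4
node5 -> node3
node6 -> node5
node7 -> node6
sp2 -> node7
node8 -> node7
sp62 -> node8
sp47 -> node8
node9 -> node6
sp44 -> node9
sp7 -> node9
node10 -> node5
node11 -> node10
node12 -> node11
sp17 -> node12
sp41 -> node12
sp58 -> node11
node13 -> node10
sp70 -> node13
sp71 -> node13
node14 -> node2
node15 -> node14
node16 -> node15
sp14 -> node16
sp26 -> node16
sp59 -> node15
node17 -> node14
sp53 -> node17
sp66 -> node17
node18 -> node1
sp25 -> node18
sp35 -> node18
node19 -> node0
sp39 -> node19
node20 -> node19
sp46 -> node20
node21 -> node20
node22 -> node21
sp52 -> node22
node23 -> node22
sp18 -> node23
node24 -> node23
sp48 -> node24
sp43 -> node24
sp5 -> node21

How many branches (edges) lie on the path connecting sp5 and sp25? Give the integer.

7

The MRCA of sp5 and sp25 is the root of the tree.
From sp5 up to that node: 4 branches. From sp25 up to the same node: 3 branches. Total: 4 + 3 = 7.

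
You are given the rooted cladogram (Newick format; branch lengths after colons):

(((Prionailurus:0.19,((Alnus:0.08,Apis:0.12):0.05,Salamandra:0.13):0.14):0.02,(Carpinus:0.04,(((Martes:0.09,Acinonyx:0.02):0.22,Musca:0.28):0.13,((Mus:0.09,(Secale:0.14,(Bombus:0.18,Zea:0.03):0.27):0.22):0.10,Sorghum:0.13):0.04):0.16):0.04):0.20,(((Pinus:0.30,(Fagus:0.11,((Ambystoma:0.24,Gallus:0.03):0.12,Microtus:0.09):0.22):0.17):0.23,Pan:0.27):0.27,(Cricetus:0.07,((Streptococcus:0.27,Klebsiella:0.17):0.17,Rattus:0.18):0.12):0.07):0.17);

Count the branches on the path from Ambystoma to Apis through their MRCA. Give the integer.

The MRCA of Ambystoma and Apis is the root of the tree.
From Ambystoma up to that node: 7 branches. From Apis up to the same node: 5 branches. Total: 7 + 5 = 12.

12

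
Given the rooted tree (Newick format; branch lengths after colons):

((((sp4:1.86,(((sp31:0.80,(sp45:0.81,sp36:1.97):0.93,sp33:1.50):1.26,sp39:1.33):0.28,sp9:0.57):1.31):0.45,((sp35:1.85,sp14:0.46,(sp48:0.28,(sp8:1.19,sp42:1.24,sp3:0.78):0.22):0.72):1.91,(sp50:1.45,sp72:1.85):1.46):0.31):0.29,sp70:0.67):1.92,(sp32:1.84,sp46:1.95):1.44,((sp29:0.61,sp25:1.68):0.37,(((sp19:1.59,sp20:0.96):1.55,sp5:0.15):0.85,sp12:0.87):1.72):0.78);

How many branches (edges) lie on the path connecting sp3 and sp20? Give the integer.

The MRCA of sp3 and sp20 is the root of the tree.
From sp3 up to that node: 7 branches. From sp20 up to the same node: 5 branches. Total: 7 + 5 = 12.

12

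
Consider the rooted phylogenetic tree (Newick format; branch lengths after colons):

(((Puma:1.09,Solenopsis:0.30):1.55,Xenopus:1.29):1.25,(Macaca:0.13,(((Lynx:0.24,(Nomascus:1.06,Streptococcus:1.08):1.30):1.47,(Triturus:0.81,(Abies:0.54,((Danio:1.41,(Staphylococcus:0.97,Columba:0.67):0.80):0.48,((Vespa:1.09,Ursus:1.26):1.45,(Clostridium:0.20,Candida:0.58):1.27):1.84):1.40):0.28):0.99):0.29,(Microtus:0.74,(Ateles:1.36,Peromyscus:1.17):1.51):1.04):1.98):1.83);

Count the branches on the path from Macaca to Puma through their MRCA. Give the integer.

The MRCA of Macaca and Puma is the root of the tree.
From Macaca up to that node: 2 branches. From Puma up to the same node: 3 branches. Total: 2 + 3 = 5.

5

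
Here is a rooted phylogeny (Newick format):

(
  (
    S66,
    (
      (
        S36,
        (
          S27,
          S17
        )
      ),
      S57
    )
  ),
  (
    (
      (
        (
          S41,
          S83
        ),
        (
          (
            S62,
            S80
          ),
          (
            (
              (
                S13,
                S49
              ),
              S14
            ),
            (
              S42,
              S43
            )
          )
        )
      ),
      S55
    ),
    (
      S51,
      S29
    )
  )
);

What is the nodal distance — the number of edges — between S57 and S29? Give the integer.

The MRCA of S57 and S29 is the root of the tree.
From S57 up to that node: 3 branches. From S29 up to the same node: 3 branches. Total: 3 + 3 = 6.

6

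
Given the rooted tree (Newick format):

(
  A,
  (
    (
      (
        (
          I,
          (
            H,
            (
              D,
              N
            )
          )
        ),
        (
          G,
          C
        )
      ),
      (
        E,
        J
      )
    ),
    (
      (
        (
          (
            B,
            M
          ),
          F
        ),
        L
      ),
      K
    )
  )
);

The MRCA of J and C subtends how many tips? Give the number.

8

The MRCA of J and C is the node subtending (((I,(H,(D,N))),(G,C)),(E,J)).
That clade contains 8 terminal taxa: C, D, E, G, H, I, J, N.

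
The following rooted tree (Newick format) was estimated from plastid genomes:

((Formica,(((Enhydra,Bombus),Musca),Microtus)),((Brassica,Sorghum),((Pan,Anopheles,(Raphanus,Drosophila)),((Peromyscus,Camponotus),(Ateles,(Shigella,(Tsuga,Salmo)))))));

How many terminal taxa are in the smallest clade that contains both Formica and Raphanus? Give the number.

17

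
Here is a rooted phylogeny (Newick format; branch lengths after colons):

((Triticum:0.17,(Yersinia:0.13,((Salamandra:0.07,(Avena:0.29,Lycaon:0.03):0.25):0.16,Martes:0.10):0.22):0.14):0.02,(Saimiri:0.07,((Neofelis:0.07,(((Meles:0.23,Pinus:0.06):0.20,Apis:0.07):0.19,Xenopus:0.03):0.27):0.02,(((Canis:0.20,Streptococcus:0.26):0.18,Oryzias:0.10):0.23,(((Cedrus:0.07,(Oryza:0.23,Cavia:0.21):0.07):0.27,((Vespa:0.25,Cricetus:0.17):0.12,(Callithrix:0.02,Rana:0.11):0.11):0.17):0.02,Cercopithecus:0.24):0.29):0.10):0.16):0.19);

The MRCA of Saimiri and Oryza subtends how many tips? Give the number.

The MRCA of Saimiri and Oryza is the node subtending (Saimiri,((Neofelis,(((Meles,Pinus),Apis),Xenopus)),(((Canis,Streptococcus),Oryzias),(((Cedrus,(Oryza,Cavia)),((Vespa,Cricetus),(Callithrix,Rana))),Cercopithecus)))).
That clade contains 17 terminal taxa: Apis, Callithrix, Canis, Cavia, Cedrus, Cercopithecus, Cricetus, Meles, Neofelis, Oryza, Oryzias, Pinus, Rana, Saimiri, Streptococcus, Vespa, Xenopus.

17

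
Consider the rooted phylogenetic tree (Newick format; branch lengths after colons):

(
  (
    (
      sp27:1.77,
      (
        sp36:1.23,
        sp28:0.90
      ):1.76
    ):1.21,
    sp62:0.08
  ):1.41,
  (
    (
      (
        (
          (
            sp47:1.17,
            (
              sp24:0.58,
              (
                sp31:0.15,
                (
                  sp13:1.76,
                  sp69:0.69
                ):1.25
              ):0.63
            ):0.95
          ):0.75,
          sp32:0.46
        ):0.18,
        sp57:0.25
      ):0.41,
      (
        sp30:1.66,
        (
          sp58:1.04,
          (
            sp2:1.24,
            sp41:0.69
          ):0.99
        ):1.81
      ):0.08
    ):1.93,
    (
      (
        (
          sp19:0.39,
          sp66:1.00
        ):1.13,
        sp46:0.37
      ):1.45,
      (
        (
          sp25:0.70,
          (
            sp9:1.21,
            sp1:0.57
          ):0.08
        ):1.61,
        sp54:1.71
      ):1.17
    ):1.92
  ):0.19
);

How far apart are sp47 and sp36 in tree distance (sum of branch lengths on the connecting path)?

10.24

The path runs sp47 → … → MRCA → … → sp36; the MRCA is the root of the tree.
Branch lengths along that path: 1.17 + 0.75 + 0.18 + 0.41 + 1.93 + 0.19 + 1.41 + 1.21 + 1.76 + 1.23 = 10.24.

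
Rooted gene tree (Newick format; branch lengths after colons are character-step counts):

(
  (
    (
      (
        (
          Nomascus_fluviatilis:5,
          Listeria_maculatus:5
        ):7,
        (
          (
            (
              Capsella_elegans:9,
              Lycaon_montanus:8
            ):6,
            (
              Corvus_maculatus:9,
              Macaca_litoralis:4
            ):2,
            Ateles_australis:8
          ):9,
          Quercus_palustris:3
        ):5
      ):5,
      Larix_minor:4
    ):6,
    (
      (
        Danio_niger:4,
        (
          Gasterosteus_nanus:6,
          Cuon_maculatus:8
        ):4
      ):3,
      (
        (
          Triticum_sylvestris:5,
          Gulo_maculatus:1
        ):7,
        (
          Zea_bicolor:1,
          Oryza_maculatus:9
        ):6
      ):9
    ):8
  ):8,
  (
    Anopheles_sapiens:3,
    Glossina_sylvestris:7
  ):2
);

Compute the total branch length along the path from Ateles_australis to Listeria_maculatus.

34

The path runs Ateles_australis → … → MRCA → … → Listeria_maculatus; the MRCA is the node subtending ((Nomascus_fluviatilis,Listeria_maculatus),(((Capsella_elegans,Lycaon_montanus),(Corvus_maculatus,Macaca_litoralis),Ateles_australis),Quercus_palustris)).
Branch lengths along that path: 8 + 9 + 5 + 7 + 5 = 34.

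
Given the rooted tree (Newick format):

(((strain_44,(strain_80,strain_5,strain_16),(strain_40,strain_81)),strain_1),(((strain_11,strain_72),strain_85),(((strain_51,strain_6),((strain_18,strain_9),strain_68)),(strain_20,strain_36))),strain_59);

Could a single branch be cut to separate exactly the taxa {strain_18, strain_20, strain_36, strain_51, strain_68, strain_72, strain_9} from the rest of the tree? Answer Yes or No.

No

The MRCA of the listed taxa subtends (((strain_11,strain_72),strain_85),(((strain_51,strain_6),((strain_18,strain_9),strain_68)),(strain_20,strain_36))).
That clade also contains strain_11, strain_6, strain_85, which are not in the proposed group, so the group is not monophyletic.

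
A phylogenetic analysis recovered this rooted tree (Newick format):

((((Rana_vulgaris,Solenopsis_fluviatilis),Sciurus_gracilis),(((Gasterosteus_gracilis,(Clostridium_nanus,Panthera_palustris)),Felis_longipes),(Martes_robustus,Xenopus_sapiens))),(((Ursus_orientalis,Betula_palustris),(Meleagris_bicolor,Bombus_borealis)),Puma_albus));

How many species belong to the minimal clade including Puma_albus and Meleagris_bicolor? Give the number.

The MRCA of Puma_albus and Meleagris_bicolor is the node subtending (((Ursus_orientalis,Betula_palustris),(Meleagris_bicolor,Bombus_borealis)),Puma_albus).
That clade contains 5 terminal taxa: Betula_palustris, Bombus_borealis, Meleagris_bicolor, Puma_albus, Ursus_orientalis.

5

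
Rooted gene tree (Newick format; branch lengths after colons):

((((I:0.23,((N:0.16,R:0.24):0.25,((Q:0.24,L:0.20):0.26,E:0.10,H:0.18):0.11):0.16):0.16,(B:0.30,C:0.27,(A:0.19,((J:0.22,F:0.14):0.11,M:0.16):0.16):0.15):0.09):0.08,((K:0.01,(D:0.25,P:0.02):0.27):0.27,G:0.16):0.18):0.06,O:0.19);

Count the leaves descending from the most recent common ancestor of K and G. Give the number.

The MRCA of K and G is the node subtending ((K,(D,P)),G).
That clade contains 4 terminal taxa: D, G, K, P.

4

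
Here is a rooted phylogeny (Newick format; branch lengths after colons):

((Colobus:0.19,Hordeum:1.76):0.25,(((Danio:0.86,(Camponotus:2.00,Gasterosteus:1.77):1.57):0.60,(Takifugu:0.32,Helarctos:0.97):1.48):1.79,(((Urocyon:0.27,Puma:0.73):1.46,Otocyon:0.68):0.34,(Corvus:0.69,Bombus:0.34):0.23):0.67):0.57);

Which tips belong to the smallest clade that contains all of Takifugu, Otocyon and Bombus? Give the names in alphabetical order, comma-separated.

Bombus, Camponotus, Corvus, Danio, Gasterosteus, Helarctos, Otocyon, Puma, Takifugu, Urocyon

Tracing Takifugu: it sits inside (Takifugu,Helarctos).
Tracing Otocyon: it sits inside ((Urocyon,Puma),Otocyon).
Tracing Bombus: it sits inside (Corvus,Bombus).
The smallest clade enclosing all 3 is (((Danio,(Camponotus,Gasterosteus)),(Takifugu,Helarctos)),(((Urocyon,Puma),Otocyon),(Corvus,Bombus))); the answer is its 10 terminal taxa in alphabetical order.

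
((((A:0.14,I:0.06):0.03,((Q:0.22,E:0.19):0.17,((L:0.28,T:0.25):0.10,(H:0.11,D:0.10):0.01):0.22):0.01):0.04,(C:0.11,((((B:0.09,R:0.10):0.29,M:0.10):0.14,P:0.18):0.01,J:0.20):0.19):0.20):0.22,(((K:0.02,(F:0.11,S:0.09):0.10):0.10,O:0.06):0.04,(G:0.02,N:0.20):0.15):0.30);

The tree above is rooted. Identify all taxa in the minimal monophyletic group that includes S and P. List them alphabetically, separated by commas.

Tracing S: it sits inside (F,S).
Tracing P: it sits inside (((B,R),M),P).
The smallest clade enclosing both is the whole tree (their MRCA is the root), so the answer is all 20 tips in alphabetical order.

A, B, C, D, E, F, G, H, I, J, K, L, M, N, O, P, Q, R, S, T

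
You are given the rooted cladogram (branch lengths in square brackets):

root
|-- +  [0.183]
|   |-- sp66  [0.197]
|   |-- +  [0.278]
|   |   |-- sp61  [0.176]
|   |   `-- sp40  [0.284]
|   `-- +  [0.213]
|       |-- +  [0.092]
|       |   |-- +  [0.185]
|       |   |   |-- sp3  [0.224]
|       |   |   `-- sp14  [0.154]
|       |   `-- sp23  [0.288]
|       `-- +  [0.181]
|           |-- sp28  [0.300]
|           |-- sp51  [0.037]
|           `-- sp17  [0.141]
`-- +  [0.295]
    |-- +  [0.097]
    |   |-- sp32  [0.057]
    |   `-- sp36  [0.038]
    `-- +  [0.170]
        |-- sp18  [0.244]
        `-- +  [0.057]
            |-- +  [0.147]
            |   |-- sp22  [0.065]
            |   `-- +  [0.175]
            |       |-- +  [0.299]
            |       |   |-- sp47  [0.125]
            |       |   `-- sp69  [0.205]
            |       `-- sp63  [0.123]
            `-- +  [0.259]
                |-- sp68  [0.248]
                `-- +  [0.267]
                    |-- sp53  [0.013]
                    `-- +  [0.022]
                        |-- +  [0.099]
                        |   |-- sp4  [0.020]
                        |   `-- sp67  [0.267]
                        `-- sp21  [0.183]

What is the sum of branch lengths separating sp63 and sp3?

The path runs sp63 → … → MRCA → … → sp3; the MRCA is the root of the tree.
Branch lengths along that path: 0.123 + 0.175 + 0.147 + 0.057 + 0.170 + 0.295 + 0.183 + 0.213 + 0.092 + 0.185 + 0.224 = 1.864.

1.864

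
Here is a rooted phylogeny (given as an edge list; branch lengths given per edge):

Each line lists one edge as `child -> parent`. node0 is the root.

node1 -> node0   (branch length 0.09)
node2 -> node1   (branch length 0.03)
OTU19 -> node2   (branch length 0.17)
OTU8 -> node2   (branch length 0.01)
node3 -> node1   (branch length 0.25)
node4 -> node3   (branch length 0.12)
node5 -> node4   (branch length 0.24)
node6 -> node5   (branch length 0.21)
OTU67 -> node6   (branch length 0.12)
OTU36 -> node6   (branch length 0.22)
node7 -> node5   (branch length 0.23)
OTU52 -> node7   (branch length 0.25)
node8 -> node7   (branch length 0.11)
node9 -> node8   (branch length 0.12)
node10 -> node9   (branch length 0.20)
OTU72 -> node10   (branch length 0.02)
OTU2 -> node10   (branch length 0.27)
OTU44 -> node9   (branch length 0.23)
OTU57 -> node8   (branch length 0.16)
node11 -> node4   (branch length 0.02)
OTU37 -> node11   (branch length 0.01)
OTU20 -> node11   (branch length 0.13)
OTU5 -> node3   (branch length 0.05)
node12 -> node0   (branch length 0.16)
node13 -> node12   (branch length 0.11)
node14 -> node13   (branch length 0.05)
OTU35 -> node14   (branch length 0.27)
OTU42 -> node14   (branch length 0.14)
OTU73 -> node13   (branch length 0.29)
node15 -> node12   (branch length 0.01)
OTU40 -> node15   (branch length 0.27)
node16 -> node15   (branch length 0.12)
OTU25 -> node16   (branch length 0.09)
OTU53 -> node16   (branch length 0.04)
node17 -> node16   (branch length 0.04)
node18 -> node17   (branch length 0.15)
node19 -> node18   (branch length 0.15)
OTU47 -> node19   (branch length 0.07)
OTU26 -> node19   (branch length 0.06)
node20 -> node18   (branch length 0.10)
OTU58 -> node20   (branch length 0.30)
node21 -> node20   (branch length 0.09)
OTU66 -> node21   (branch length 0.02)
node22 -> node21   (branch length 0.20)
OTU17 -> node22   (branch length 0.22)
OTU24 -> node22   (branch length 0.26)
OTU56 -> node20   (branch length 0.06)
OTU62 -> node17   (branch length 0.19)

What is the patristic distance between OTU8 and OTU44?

1.34

The path runs OTU8 → … → MRCA → … → OTU44; the MRCA is the node subtending ((OTU19,OTU8),((((OTU67,OTU36),(OTU52,(((OTU72,OTU2),OTU44),OTU57))),(OTU37,OTU20)),OTU5)).
Branch lengths along that path: 0.01 + 0.03 + 0.25 + 0.12 + 0.24 + 0.23 + 0.11 + 0.12 + 0.23 = 1.34.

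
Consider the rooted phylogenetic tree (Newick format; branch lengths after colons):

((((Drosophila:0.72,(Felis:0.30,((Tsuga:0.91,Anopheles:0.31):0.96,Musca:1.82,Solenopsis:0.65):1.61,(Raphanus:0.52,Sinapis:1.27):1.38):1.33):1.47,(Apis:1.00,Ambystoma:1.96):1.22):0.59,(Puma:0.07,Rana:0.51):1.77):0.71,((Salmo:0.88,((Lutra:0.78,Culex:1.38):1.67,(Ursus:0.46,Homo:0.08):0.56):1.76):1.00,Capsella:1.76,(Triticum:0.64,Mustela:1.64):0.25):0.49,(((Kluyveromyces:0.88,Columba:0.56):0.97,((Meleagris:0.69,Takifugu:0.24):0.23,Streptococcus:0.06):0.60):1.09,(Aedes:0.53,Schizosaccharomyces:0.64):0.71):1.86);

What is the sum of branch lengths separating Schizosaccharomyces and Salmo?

The path runs Schizosaccharomyces → … → MRCA → … → Salmo; the MRCA is the root of the tree.
Branch lengths along that path: 0.64 + 0.71 + 1.86 + 0.49 + 1.00 + 0.88 = 5.58.

5.58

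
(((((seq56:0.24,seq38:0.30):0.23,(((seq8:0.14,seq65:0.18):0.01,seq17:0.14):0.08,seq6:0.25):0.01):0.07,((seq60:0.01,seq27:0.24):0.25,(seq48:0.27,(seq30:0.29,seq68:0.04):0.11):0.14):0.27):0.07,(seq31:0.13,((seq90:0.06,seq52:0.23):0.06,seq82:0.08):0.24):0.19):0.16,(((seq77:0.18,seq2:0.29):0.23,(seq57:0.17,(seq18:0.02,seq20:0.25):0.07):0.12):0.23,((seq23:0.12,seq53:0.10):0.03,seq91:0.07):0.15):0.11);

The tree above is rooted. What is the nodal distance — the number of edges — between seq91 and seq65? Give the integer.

The MRCA of seq91 and seq65 is the root of the tree.
From seq91 up to that node: 3 branches. From seq65 up to the same node: 7 branches. Total: 3 + 7 = 10.

10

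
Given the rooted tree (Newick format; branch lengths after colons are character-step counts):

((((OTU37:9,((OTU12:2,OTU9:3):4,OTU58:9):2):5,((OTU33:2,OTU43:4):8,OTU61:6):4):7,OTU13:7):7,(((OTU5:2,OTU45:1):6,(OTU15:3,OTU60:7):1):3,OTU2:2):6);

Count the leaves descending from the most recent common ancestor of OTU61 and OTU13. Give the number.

8

The MRCA of OTU61 and OTU13 is the node subtending (((OTU37,((OTU12,OTU9),OTU58)),((OTU33,OTU43),OTU61)),OTU13).
That clade contains 8 terminal taxa: OTU12, OTU13, OTU33, OTU37, OTU43, OTU58, OTU61, OTU9.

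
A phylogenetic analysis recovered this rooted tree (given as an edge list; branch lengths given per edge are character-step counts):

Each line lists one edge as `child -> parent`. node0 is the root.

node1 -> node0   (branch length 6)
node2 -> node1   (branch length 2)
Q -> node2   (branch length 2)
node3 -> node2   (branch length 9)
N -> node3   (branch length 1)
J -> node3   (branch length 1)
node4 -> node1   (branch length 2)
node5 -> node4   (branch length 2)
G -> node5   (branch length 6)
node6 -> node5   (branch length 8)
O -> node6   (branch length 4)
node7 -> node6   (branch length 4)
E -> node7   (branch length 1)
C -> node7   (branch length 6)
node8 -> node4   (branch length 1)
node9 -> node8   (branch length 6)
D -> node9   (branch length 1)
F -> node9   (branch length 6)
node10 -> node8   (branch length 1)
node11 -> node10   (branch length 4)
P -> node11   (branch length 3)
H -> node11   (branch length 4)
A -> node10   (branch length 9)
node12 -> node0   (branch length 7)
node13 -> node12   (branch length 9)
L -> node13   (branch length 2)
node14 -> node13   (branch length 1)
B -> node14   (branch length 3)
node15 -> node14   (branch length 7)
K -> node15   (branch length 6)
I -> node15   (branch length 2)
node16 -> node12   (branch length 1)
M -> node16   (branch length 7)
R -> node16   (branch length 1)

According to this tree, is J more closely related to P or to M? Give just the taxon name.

P

The MRCA of J and P subtends ((Q,(N,J)),((G,(O,(E,C))),((D,F),((P,H),A)))) (12 taxa).
The MRCA of J and M is the root, subtending the entire tree (18 taxa).
The first is nested inside the second, so J shares a more recent common ancestor with P.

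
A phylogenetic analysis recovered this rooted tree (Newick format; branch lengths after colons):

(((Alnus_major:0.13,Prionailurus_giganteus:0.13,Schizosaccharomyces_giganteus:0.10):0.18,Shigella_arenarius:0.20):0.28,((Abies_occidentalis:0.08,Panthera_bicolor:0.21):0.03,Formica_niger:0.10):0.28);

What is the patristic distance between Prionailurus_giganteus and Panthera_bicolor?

1.11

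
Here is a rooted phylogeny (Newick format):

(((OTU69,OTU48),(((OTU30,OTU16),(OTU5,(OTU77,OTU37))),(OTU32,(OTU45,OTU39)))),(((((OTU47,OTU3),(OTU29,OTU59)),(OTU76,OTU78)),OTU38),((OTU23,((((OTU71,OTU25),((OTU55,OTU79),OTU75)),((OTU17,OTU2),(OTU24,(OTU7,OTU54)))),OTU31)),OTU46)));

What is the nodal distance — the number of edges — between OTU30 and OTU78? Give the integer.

The MRCA of OTU30 and OTU78 is the root of the tree.
From OTU30 up to that node: 5 branches. From OTU78 up to the same node: 5 branches. Total: 5 + 5 = 10.

10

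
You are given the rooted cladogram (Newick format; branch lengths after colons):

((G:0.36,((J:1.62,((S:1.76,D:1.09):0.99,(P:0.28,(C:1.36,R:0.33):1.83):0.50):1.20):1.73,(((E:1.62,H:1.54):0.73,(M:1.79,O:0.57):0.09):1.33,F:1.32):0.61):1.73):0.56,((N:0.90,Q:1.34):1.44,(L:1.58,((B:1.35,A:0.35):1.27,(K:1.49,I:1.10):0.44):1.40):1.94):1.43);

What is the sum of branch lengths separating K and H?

13.20

The path runs K → … → MRCA → … → H; the MRCA is the root of the tree.
Branch lengths along that path: 1.49 + 0.44 + 1.40 + 1.94 + 1.43 + 0.56 + 1.73 + 0.61 + 1.33 + 0.73 + 1.54 = 13.20.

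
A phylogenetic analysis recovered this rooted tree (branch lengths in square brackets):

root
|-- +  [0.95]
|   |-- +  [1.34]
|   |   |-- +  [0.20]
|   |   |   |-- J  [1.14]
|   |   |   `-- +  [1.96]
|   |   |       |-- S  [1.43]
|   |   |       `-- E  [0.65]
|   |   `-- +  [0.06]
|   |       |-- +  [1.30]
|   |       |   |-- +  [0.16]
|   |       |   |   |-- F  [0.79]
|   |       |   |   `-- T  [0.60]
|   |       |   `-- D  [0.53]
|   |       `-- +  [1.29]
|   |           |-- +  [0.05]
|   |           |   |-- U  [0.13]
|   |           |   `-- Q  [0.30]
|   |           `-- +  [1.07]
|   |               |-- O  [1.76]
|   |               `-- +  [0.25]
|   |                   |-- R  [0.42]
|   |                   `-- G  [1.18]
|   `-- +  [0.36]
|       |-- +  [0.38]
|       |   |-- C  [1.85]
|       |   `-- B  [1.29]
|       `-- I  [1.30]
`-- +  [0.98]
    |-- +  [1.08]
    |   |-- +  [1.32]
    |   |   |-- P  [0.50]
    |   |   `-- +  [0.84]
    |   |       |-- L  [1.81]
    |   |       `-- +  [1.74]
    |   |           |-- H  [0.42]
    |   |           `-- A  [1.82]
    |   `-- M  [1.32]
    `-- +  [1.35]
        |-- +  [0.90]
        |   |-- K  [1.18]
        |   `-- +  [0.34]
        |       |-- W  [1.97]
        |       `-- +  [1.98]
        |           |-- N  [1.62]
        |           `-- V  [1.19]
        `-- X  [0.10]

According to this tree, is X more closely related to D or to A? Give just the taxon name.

The MRCA of X and A subtends (((P,(L,(H,A))),M),((K,(W,(N,V))),X)) (10 taxa).
The MRCA of X and D is the root, subtending the entire tree (24 taxa).
The first is nested inside the second, so X shares a more recent common ancestor with A.

A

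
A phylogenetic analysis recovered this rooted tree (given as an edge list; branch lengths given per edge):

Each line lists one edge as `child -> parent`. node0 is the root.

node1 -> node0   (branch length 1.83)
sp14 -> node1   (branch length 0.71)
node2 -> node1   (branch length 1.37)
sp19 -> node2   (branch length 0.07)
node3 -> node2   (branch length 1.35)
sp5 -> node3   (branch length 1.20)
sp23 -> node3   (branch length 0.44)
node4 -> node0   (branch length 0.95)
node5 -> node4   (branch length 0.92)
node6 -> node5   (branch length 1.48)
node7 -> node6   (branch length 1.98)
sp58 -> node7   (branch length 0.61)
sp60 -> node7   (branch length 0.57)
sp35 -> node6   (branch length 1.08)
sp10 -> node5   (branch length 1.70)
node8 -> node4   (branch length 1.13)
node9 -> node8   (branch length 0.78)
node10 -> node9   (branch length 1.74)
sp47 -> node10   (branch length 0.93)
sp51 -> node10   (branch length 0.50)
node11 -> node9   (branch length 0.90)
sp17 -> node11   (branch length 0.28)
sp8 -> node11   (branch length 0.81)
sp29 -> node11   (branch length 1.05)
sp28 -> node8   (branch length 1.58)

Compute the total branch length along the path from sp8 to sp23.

The path runs sp8 → … → MRCA → … → sp23; the MRCA is the root of the tree.
Branch lengths along that path: 0.81 + 0.90 + 0.78 + 1.13 + 0.95 + 1.83 + 1.37 + 1.35 + 0.44 = 9.56.

9.56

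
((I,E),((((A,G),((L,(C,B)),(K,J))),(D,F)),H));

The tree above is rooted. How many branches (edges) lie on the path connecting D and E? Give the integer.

The MRCA of D and E is the root of the tree.
From D up to that node: 4 branches. From E up to the same node: 2 branches. Total: 4 + 2 = 6.

6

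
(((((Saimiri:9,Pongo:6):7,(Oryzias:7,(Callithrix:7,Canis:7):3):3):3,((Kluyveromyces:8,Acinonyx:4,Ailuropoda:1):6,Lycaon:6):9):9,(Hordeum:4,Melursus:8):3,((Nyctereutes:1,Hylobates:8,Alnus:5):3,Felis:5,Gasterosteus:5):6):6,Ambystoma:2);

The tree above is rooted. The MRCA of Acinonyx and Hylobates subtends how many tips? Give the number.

16

The MRCA of Acinonyx and Hylobates is the node subtending ((((Saimiri,Pongo),(Oryzias,(Callithrix,Canis))),((Kluyveromyces,Acinonyx,Ailuropoda),Lycaon)),(Hordeum,Melursus),((Nyctereutes,Hylobates,Alnus),Felis,Gasterosteus)).
That clade contains 16 terminal taxa: Acinonyx, Ailuropoda, Alnus, Callithrix, Canis, Felis, Gasterosteus, Hordeum, Hylobates, Kluyveromyces, Lycaon, Melursus, Nyctereutes, Oryzias, Pongo, Saimiri.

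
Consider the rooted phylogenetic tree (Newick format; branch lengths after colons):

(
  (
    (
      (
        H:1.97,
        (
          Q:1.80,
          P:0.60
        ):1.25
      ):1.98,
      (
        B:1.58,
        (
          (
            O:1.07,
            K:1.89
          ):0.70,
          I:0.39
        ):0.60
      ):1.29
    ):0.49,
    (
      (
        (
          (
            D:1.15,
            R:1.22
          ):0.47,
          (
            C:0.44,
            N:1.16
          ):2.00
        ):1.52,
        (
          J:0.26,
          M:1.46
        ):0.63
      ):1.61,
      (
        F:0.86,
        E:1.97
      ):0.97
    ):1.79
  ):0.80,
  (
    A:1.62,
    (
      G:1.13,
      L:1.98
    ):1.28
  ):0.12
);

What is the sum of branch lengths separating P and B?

The path runs P → … → MRCA → … → B; the MRCA is the node subtending ((H,(Q,P)),(B,((O,K),I))).
Branch lengths along that path: 0.60 + 1.25 + 1.98 + 1.29 + 1.58 = 6.70.

6.70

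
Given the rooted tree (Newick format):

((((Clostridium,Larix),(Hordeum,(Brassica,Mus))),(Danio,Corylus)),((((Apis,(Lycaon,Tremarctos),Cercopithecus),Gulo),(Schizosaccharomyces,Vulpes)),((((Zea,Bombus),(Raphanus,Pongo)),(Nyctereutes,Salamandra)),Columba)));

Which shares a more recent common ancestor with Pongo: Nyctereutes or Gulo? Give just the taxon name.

Nyctereutes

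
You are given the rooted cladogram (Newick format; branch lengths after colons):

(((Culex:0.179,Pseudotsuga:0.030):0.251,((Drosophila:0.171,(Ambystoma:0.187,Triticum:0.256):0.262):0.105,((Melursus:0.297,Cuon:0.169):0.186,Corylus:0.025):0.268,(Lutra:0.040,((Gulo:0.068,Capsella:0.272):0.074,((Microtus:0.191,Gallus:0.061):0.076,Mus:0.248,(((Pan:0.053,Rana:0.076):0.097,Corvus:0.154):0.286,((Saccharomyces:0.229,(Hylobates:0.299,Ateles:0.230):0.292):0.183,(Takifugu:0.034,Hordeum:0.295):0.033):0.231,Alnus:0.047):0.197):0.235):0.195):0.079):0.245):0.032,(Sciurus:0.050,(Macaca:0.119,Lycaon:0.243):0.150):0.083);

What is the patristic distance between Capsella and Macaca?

The path runs Capsella → … → MRCA → … → Macaca; the MRCA is the root of the tree.
Branch lengths along that path: 0.272 + 0.074 + 0.195 + 0.079 + 0.245 + 0.032 + 0.083 + 0.150 + 0.119 = 1.249.

1.249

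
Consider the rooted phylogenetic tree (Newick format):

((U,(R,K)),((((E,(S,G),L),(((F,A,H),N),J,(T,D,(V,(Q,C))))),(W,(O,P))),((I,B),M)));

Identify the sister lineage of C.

C attaches to the tree at the node subtending (Q,C).
The other lineage descending from that same node — the sister group — is the single tip Q.

Q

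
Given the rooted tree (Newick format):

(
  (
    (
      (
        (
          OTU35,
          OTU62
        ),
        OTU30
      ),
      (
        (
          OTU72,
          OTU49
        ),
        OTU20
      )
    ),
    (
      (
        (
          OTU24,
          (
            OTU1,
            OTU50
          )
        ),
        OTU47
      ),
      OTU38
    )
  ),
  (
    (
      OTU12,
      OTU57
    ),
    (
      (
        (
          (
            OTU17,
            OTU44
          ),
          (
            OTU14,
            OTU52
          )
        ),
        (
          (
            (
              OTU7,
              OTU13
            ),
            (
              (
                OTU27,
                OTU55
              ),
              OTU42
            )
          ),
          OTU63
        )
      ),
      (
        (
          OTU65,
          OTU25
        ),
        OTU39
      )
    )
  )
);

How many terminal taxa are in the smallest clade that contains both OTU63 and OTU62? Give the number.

26

The MRCA of OTU63 and OTU62 is the root, so the clade is the entire tree.
That clade contains 26 terminal taxa: OTU1, OTU12, OTU13, OTU14, OTU17, OTU20, OTU24, OTU25, OTU27, OTU30, OTU35, OTU38, OTU39, OTU42, OTU44, OTU47, OTU49, OTU50, OTU52, OTU55, OTU57, OTU62, OTU63, OTU65, OTU7, OTU72.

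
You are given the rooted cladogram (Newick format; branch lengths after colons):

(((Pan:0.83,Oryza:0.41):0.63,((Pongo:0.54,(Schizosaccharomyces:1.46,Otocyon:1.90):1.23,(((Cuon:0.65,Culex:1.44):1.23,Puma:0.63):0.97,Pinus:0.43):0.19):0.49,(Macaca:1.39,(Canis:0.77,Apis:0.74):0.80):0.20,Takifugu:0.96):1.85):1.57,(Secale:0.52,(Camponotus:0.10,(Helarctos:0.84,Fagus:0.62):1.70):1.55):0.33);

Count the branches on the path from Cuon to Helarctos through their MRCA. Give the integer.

11

The MRCA of Cuon and Helarctos is the root of the tree.
From Cuon up to that node: 7 branches. From Helarctos up to the same node: 4 branches. Total: 7 + 4 = 11.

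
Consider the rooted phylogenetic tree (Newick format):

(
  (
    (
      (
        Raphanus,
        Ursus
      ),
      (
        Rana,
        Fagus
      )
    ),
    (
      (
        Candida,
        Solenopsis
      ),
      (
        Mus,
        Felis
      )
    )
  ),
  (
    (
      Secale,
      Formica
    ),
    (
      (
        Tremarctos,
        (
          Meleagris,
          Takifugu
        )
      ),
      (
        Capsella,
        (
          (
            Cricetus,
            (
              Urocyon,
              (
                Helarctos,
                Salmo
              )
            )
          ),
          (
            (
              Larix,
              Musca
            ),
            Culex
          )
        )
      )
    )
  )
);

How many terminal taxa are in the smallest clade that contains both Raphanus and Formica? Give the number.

The MRCA of Raphanus and Formica is the root, so the clade is the entire tree.
That clade contains 21 terminal taxa: Candida, Capsella, Cricetus, Culex, Fagus, Felis, Formica, Helarctos, Larix, Meleagris, Mus, Musca, Rana, Raphanus, Salmo, Secale, Solenopsis, Takifugu, Tremarctos, Urocyon, Ursus.

21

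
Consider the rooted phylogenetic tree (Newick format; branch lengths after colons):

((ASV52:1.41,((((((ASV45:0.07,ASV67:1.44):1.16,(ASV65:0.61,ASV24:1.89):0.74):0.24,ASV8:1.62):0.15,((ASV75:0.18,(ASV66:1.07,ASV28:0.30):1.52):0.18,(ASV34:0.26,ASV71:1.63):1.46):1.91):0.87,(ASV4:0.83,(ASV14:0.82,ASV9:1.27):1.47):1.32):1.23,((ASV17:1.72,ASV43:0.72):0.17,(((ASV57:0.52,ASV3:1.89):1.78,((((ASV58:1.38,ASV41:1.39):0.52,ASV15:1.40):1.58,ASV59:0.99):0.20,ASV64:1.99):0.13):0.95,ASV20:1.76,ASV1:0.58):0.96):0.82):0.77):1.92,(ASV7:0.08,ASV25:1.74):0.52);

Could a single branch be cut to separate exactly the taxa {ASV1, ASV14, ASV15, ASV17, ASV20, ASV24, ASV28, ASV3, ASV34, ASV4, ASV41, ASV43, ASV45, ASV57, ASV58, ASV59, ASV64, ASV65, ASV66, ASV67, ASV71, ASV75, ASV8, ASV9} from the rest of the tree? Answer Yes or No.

The most recent common ancestor of these taxa subtends ((((((ASV45,ASV67),(ASV65,ASV24)),ASV8),((ASV75,(ASV66,ASV28)),(ASV34,ASV71))),(ASV4,(ASV14,ASV9))),((ASV17,ASV43),(((ASV57,ASV3),((((ASV58,ASV41),ASV15),ASV59),ASV64)),ASV20,ASV1))).
That clade has exactly 24 tips — every listed taxon and nothing else — so the group is monophyletic.

Yes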